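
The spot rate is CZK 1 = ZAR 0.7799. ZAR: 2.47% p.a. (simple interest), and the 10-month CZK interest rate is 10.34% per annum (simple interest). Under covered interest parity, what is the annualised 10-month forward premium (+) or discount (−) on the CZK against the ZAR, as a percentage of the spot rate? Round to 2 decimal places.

T = 10/12 years.
CIP forward (ZAR per CZK) = 0.7799 × 1.0205833/1.0861667 = 0.7328092.
Annualised premium = (F − S)/S × (1/T) = (0.7328092 − 0.7799)/0.7799 ÷ (10/12) = -7.25%.

-7.25%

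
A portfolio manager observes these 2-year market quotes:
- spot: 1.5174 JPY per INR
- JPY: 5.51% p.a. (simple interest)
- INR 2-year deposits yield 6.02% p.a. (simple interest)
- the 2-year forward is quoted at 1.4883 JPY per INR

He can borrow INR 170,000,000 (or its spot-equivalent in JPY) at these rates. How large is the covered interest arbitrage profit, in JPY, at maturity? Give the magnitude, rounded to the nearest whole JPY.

T = 2 years.
Invest the INR and cover forward: 170,000,000 × 1.120400 × 1.4883 = JPY 283,473,524.40.
Convert at spot and invest in JPY: 170,000,000 × 1.5174 × 1.110200 = JPY 286,384,971.60.
The quoted forward undervalues INR, so borrow INR, convert to JPY at spot, deposit the JPY at 5.51%, and buy INR forward at 1.4883 to cover the loan.
Profit = 286,384,971.60 − 283,473,524.40 = JPY 2,911,447.

JPY 2,911,447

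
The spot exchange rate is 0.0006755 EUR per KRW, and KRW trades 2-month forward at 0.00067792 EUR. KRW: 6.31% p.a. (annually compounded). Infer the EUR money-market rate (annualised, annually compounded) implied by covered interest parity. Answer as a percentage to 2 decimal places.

8.62%

T = 2/12 years.
F/S = 0.00067792/0.0006755 = 1.0035825 = (growth of EUR) / (growth of KRW).
The KRW side grows by (1 + 0.0631)^(2/12) = 1.0102504.
Hence g_EUR = 1.0138696.
Annualise: 1.0138696^(12/2) − 1 = 0.086157 = 8.62%.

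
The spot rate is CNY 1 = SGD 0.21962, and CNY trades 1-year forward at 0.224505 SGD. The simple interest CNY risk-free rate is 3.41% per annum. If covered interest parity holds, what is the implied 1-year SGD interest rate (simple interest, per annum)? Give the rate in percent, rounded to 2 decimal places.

T = 1 year.
By CIP, F/S equals the SGD-to-CNY growth ratio: 0.224505/0.21962 = 1.0222430.
The CNY side grows by 1 + 0.0341×1 = 1.034100.
So the SGD growth factor = 1.0571015.
r = (1.0571015 − 1)/1 = 0.057101 → 5.71%.

5.71%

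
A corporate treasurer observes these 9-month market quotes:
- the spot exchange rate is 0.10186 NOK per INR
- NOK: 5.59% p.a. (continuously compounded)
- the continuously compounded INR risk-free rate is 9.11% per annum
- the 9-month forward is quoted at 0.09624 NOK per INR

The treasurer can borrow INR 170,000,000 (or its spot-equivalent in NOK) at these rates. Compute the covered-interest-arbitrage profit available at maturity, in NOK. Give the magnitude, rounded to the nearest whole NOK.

NOK 539,890

T = 9/12 years.
Route A — deposit INR, sell forward: 170,000,000 × 1.0707132337 × 0.09624 = NOK 17,517,725.07.
Route B — convert at spot, deposit NOK: 170,000,000 × 0.10186 × 1.0428162646 = NOK 18,057,615.00.
The quoted forward undervalues INR, so borrow INR, convert to NOK at spot, deposit the NOK at 5.59%, and buy INR forward at 0.09624 to cover the loan.
Arbitrage profit = |17,517,725.07 − 18,057,615.00| = NOK 539,890.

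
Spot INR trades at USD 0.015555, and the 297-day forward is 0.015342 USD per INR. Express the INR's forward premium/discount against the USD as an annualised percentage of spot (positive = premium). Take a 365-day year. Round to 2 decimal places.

-1.68%

T = 297/365 years.
Period premium: (0.015342 − 0.015555)/0.015555 = -0.0136933.
×(1/T) gives -1.68% p.a.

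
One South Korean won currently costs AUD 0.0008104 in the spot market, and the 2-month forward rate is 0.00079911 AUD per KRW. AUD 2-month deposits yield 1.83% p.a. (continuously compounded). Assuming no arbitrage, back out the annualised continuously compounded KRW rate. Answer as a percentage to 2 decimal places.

10.25%

T = 2/12 years.
By CIP, F/S equals the AUD-to-KRW growth ratio: 0.00079911/0.0008104 = 0.9860686.
The AUD side grows by e^(0.0183×2/12) = 1.0030547.
So the KRW growth factor = 1.0172261.
r = ln(1.0172261)/(2/12) = 0.102476 → 10.25%.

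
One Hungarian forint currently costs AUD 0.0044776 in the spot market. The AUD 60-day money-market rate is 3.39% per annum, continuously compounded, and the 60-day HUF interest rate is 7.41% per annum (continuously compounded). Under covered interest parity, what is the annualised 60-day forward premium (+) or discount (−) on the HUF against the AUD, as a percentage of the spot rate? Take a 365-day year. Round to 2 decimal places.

-4.01%

T = 60/365 years.
CIP forward (AUD per HUF) = 0.0044776 × 1.0055882/1.0122553 = 0.0044481088.
Annualised premium = (F − S)/S × (1/T) = (0.0044481088 − 0.0044776)/0.0044776 ÷ (60/365) = -4.01%.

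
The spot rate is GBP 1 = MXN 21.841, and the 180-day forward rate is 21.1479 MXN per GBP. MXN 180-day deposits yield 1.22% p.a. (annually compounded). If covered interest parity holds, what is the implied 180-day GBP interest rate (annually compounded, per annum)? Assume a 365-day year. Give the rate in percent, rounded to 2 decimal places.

T = 180/365 years.
CIP gives F = S · g_MXN/g_GBP, so g_MXN/g_GBP = 21.1479/21.841 = 0.9682661.
The MXN side grows by (1 + 0.0122)^(180/365) = 1.0059979.
Hence g_GBP = 1.0389684.
r = 1.0389684^(365/180) − 1 = 0.080602 → 8.06%.

8.06%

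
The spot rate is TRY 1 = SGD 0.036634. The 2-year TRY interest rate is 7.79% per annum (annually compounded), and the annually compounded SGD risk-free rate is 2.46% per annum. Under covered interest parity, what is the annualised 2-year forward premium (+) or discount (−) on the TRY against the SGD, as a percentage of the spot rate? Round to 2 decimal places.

T = 2 years.
CIP forward (SGD per TRY) = 0.036634 × 1.0498052/1.1618684 = 0.033100619.
(F − S)/S ÷ T = (0.033100619 − 0.036634)/0.036634/2 = -0.048225 → -4.82%.

-4.82%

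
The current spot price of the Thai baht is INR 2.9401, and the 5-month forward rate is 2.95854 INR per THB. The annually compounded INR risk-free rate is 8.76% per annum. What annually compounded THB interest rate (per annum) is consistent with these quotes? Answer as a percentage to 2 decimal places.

T = 5/12 years.
By CIP, F/S equals the INR-to-THB growth ratio: 2.95854/2.9401 = 1.0062719.
The INR side grows by (1 + 0.0876)^(5/12) = 1.0356082.
So the THB growth factor = 1.0291535.
Annualise: 1.0291535^(12/5) − 1 = 0.071402 = 7.14%.

7.14%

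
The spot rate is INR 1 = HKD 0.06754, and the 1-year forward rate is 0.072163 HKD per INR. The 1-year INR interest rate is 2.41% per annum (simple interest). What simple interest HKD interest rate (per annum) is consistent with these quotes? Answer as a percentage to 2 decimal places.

9.42%

T = 1 year.
By CIP, F/S equals the HKD-to-INR growth ratio: 0.072163/0.06754 = 1.0684483.
The INR side grows by 1 + 0.0241×1 = 1.024100.
That pins the HKD growth at 1.0941979.
(1.0941979 − 1)/T = 0.094198, i.e. 9.42%.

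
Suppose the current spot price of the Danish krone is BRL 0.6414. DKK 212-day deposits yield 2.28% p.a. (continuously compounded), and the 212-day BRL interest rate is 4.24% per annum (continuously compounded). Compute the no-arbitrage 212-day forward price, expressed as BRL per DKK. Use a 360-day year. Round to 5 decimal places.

0.64885

T = 212/360 years.
Growth of 1 BRL over T: e^(0.0424×212/360) = 1.0252832.
DKK accumulates by e^(0.0228×212/360) = 1.0135172.
So F = 0.6414 × 1.0252832 / 1.0135172 = 0.6488461 (BRL/DKK).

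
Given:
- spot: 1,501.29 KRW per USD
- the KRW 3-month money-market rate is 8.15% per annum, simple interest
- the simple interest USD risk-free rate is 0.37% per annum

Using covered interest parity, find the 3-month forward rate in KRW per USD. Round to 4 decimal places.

1530.4631

T = 3/12 years.
KRW growth factor: 1 + 0.0815×3/12 = 1.020375.
USD accumulates by 1 + 0.0037×3/12 = 1.000925.
CIP: F = S · (grow KRW)/(grow USD) = 1501.29 × 1.020375/1.000925 = 1530.463105 KRW per USD.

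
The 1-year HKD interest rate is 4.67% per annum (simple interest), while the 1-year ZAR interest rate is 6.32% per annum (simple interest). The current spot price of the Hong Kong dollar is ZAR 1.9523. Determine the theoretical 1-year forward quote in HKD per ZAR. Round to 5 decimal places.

T = 1 year.
ZAR growth factor: 1 + 0.0632×1 = 1.063200.
HKD accumulates by 1 + 0.0467×1 = 1.046700.
So F = 1.9523 × 1.063200 / 1.046700 = 1.983076 (ZAR/HKD).
Invert for HKD per ZAR: 1 / 1.983076 = 0.50427.

0.50427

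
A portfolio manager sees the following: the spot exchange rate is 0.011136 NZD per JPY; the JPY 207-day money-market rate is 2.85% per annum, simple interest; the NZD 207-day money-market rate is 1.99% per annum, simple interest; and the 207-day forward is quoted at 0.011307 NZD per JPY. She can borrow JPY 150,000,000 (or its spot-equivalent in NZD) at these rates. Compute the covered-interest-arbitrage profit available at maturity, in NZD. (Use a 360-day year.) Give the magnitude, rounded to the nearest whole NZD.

T = 207/360 years.
Invest the JPY and cover forward: 150,000,000 × 1.0163875 × 0.011307 = NZD 1,723,844.02.
Convert at spot and invest in NZD: 150,000,000 × 0.011136 × 1.0114425 = NZD 1,689,513.55.
The quoted forward overvalues JPY, so borrow NZD, buy JPY at spot, deposit the JPY at 2.85%, and sell the proceeds forward at 0.011307.
The gap between the two covered legs is NZD 34,330.

NZD 34,330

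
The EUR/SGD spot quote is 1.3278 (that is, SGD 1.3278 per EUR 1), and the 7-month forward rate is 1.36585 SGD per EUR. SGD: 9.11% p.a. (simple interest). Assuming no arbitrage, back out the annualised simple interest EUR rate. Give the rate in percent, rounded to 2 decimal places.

4.08%

T = 7/12 years.
CIP gives F = S · g_SGD/g_EUR, so g_SGD/g_EUR = 1.36585/1.3278 = 1.0286564.
SGD growth factor: 1 + 0.0911×7/12 = 1.0531417.
Hence g_EUR = 1.0238032.
r = (1.0238032 − 1)/(7/12) = 0.040805 → 4.08%.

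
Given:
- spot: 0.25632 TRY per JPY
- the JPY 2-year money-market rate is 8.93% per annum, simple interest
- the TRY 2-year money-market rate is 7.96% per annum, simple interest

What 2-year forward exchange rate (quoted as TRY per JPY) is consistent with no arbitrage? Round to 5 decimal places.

T = 2 years.
Growth of 1 TRY over T: 1 + 0.0796×2 = 1.159200.
JPY growth factor: 1 + 0.0893×2 = 1.178600.
Forward (TRY per JPY) = 0.25632 × 1.159200 / 1.178600 = 0.2521009.

0.25210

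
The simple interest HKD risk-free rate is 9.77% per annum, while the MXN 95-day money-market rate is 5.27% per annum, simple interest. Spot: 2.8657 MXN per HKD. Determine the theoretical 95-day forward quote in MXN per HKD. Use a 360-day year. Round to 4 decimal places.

2.8325

T = 95/360 years.
Growth of 1 MXN over T: 1 + 0.0527×95/360 = 1.0139069.
HKD growth factor: 1 + 0.0977×95/360 = 1.0257819.
CIP: F = S · (grow MXN)/(grow HKD) = 2.8657 × 1.0139069/1.0257819 = 2.832525 MXN per HKD.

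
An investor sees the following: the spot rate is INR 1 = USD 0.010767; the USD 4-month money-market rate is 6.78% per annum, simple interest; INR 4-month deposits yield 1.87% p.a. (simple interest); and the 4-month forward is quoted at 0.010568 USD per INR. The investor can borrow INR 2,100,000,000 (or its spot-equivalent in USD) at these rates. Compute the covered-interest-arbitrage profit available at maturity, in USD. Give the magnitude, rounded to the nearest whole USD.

T = 4/12 years.
Keep in INR, deliver into the forward: 2,100,000,000·1.0062333333·0.010568 = USD 22,331,135.12.
Swap to USD now, deposit: 2,100,000,000·0.010767·1.022600 = USD 23,121,701.82.
The quoted forward undervalues INR, so borrow INR, convert to USD at spot, deposit the USD at 6.78%, and buy INR forward at 0.010568 to cover the loan.
Profit = 23,121,701.82 − 22,331,135.12 = USD 790,567.

USD 790,567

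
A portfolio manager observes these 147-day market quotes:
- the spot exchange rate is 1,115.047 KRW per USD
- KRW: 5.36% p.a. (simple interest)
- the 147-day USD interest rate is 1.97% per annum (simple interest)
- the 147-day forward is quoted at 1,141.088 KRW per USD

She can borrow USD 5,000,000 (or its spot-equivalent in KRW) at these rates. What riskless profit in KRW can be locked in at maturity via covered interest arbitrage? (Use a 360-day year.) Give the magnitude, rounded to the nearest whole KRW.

KRW 54,077,200

T = 147/360 years.
Keep in USD, deliver into the forward: 5,000,000·1.008044166667·1141.088 = KRW 5,751,335,510.27.
Swap to KRW now, deposit: 5,000,000·1115.047·1.021886666667 = KRW 5,697,258,310.04.
The quoted forward overvalues USD, so borrow KRW, buy USD at spot, deposit the USD at 1.97%, and sell the proceeds forward at 1,141.088.
The gap between the two covered legs is KRW 54,077,200.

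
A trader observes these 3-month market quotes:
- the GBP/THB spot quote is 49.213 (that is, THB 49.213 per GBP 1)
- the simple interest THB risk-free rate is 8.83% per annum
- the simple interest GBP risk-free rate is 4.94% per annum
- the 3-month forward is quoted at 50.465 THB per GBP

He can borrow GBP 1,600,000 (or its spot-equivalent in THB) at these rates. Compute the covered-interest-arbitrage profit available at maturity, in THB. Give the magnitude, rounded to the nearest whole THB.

THB 1,262,185

T = 3/12 years.
Invest the GBP and cover forward: 1,600,000 × 1.012350 × 50.465 = THB 81,741,188.40.
Convert at spot and invest in THB: 1,600,000 × 49.213 × 1.022075 = THB 80,479,003.16.
The quoted forward overvalues GBP, so borrow THB, buy GBP at spot, deposit the GBP at 4.94%, and sell the proceeds forward at 50.465.
Profit = 81,741,188.40 − 80,479,003.16 = THB 1,262,185.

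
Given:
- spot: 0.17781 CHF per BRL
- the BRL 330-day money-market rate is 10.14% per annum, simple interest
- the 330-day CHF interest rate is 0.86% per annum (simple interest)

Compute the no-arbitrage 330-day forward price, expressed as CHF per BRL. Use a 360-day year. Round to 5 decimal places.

0.16397

T = 330/360 years.
CHF accumulates by 1 + 0.0086×330/360 = 1.0078833.
BRL growth factor: 1 + 0.1014×330/360 = 1.092950.
CIP: F = S · (grow CHF)/(grow BRL) = 0.17781 × 1.0078833/1.092950 = 0.1639707 CHF per BRL.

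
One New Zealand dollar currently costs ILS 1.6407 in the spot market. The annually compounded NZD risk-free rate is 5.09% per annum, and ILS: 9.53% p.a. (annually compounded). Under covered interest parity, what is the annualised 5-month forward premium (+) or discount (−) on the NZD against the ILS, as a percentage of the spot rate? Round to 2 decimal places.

+4.17%

T = 5/12 years.
F = S · g_ILS/g_NZD = 1.6407 × 1.0386569/1.0209017 = 1.6692345.
(F − S)/S ÷ T = (1.6692345 − 1.6407)/1.6407/(5/12) = 0.041740 → 4.17%.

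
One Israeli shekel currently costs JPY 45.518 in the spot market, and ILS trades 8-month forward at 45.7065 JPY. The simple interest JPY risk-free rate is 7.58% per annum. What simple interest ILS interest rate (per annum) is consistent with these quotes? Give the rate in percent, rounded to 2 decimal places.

T = 8/12 years.
CIP gives F = S · g_JPY/g_ILS, so g_JPY/g_ILS = 45.7065/45.518 = 1.0041412.
The JPY side grows by 1 + 0.0758×8/12 = 1.0505333.
Hence g_ILS = 1.0462008.
(1.0462008 − 1)/T = 0.069301, i.e. 6.93%.

6.93%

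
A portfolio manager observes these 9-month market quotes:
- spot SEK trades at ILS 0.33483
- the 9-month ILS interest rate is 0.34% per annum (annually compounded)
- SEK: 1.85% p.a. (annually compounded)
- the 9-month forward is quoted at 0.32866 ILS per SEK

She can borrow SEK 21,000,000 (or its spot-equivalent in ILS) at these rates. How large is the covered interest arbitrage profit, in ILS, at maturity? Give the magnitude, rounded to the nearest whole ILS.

ILS 51,949

T = 9/12 years.
Invest the SEK and cover forward: 21,000,000 × 1.013843159 × 0.32866 = ILS 6,997,403.55.
Convert at spot and invest in ILS: 21,000,000 × 0.33483 × 1.002548918 = ILS 7,049,352.54.
The quoted forward undervalues SEK, so borrow SEK, convert to ILS at spot, deposit the ILS at 0.34%, and buy SEK forward at 0.32866 to cover the loan.
The gap between the two covered legs is ILS 51,949.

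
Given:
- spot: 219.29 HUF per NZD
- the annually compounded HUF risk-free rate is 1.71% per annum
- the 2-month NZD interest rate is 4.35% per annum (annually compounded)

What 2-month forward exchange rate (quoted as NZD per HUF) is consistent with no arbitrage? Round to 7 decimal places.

T = 2/12 years.
HUF accumulates by (1 + 0.0171)^(2/12) = 1.0028299.
NZD growth factor: (1 + 0.0435)^(2/12) = 1.007122.
CIP: F = S · (grow HUF)/(grow NZD) = 219.29 × 1.0028299/1.007122 = 218.3554 HUF per NZD.
Invert for NZD per HUF: 1 / 218.3554 = 0.0045797.

0.0045797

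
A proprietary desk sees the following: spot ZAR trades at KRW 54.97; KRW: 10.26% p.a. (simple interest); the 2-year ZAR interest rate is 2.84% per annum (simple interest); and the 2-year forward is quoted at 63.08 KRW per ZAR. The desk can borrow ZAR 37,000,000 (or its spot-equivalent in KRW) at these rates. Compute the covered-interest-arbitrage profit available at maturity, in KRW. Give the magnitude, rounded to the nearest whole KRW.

KRW 15,284,700

T = 2 years.
Invest the ZAR and cover forward: 37,000,000 × 1.056800 × 63.08 = KRW 2,466,528,928.00.
Convert at spot and invest in KRW: 37,000,000 × 54.97 × 1.205200 = KRW 2,451,244,228.00.
The quoted forward overvalues ZAR, so borrow KRW, buy ZAR at spot, deposit the ZAR at 2.84%, and sell the proceeds forward at 63.08.
The gap between the two covered legs is KRW 15,284,700.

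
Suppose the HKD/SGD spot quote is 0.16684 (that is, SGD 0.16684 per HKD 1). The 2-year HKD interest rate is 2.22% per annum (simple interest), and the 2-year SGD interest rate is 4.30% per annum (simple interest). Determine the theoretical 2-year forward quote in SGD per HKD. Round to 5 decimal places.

T = 2 years.
SGD growth factor: 1 + 0.0430×2 = 1.086000.
HKD growth factor: 1 + 0.0222×2 = 1.044400.
CIP: F = S · (grow SGD)/(grow HKD) = 0.16684 × 1.086000/1.044400 = 0.1734855 SGD per HKD.

0.17349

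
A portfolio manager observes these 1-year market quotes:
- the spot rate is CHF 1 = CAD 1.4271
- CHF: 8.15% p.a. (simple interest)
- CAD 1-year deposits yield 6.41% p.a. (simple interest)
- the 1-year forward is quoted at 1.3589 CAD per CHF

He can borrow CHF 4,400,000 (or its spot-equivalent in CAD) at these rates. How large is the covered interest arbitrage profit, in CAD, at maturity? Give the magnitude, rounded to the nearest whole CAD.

CAD 215,278

T = 1 year.
Route A — deposit CHF, sell forward: 4,400,000 × 1.081500 × 1.3589 = CAD 6,466,461.54.
Route B — convert at spot, deposit CAD: 4,400,000 × 1.4271 × 1.064100 = CAD 6,681,739.28.
The quoted forward undervalues CHF, so borrow CHF, convert to CAD at spot, deposit the CAD at 6.41%, and buy CHF forward at 1.3589 to cover the loan.
The gap between the two covered legs is CAD 215,278.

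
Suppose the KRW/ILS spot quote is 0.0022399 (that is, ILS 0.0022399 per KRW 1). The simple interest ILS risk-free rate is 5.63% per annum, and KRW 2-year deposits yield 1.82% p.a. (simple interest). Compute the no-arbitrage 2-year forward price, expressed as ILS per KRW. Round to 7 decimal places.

T = 2 years.
Growth of 1 ILS over T: 1 + 0.0563×2 = 1.112600.
KRW growth factor: 1 + 0.0182×2 = 1.036400.
Forward (ILS per KRW) = 0.0022399 × 1.112600 / 1.036400 = 0.002404586.

0.0024046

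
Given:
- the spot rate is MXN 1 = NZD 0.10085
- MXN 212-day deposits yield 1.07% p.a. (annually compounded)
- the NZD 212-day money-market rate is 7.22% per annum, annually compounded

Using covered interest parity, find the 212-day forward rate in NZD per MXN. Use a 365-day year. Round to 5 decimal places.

0.10437

T = 212/365 years.
Growth of 1 NZD over T: (1 + 0.0722)^(212/365) = 1.0413215.
MXN accumulates by (1 + 0.0107)^(212/365) = 1.0062009.
CIP: F = S · (grow NZD)/(grow MXN) = 0.10085 × 1.0413215/1.0062009 = 0.1043701 NZD per MXN.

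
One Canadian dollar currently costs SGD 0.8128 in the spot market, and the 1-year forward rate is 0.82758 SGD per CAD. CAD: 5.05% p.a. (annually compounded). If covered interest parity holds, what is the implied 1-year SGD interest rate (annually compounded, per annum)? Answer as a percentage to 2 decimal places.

T = 1 year.
F/S = 0.82758/0.8128 = 1.0181841 = (growth of SGD) / (growth of CAD).
CAD growth factor: (1 + 0.0505)^1 = 1.050500.
So the SGD growth factor = 1.0696024.
r = 1.0696024^(1/1) − 1 = 0.069602 → 6.96%.

6.96%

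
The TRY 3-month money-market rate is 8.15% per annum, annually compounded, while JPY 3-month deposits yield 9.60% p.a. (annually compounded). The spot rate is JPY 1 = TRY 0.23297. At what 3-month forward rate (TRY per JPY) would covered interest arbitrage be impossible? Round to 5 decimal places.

T = 3/12 years.
TRY growth factor: (1 + 0.0815)^(3/12) = 1.0197803.
JPY accumulates by (1 + 0.0960)^(3/12) = 1.0231814.
So F = 0.23297 × 1.0197803 / 1.0231814 = 0.2321956 (TRY/JPY).

0.23220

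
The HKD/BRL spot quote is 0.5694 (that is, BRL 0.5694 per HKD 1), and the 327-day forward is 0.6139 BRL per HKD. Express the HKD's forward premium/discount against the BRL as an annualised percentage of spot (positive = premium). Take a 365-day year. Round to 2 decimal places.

T = 327/365 years.
HKD trades forward at +7.81524% vs spot over the period.
Per annum: 0.0781524 / (327/365) = 0.087234 = 8.72%.

+8.72%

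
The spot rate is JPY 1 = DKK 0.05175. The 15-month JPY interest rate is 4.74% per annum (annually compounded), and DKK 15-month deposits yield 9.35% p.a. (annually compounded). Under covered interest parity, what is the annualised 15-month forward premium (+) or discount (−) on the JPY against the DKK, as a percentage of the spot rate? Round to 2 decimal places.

+4.43%

T = 15/12 years.
F = S · g_DKK/g_JPY = 0.05175 × 1.1182103/1.059597 = 0.05461263.
Annualised premium = (F − S)/S × (1/T) = (0.05461263 − 0.05175)/0.05175 ÷ (15/12) = 4.43%.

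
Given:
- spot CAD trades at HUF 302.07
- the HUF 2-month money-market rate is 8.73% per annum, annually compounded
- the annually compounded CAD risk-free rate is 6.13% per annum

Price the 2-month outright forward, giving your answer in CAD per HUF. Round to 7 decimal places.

T = 2/12 years.
Growth of 1 HUF over T: (1 + 0.0873)^(2/12) = 1.0140473.
CAD growth factor: (1 + 0.0613)^(2/12) = 1.0099651.
CIP: F = S · (grow HUF)/(grow CAD) = 302.07 × 1.0140473/1.0099651 = 303.2909 HUF per CAD.
Invert for CAD per HUF: 1 / 303.2909 = 0.0032972.

0.0032972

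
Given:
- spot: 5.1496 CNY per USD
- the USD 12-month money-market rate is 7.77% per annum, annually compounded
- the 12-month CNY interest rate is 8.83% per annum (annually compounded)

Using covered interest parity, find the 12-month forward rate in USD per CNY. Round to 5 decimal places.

T = 1 year.
Growth of 1 CNY over T: (1 + 0.0883)^1 = 1.088300.
Growth of 1 USD over T: (1 + 0.0777)^1 = 1.077700.
So F = 5.1496 × 1.088300 / 1.077700 = 5.200250 (CNY/USD).
Invert for USD per CNY: 1 / 5.200250 = 0.19230.

0.19230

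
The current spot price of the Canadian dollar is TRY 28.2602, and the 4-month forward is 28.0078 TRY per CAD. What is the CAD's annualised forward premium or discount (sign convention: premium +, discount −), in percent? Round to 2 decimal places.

-2.68%

T = 4/12 years.
(F − S)/S = (28.0078 − 28.2602)/28.2602 = -0.0089313.
Annualise by dividing by T: -0.0089313 / (4/12) = -0.026794 → -2.68%.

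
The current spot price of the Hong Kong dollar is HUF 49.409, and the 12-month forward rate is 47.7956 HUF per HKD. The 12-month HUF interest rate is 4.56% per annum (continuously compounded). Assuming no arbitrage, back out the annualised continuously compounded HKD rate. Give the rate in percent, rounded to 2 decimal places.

T = 1 year.
F/S = 47.7956/49.409 = 0.9673460 = (growth of HUF) / (growth of HKD).
The HUF side grows by e^(0.0456×1) = 1.0466557.
So the HKD growth factor = 1.0819869.
r = ln(1.0819869)/1 = 0.078799 → 7.88%.

7.88%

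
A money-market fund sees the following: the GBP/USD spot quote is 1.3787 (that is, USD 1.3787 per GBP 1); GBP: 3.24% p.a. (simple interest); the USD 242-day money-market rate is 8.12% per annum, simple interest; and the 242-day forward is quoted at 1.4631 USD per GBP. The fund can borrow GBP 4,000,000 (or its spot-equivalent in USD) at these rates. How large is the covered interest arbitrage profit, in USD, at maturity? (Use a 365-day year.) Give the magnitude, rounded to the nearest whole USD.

USD 166,420

T = 242/365 years.
Keep in GBP, deliver into the forward: 4,000,000·1.021481644·1.4631 = USD 5,978,119.17.
Swap to USD now, deposit: 4,000,000·1.3787·1.053836712 = USD 5,811,698.70.
The quoted forward overvalues GBP, so borrow USD, buy GBP at spot, deposit the GBP at 3.24%, and sell the proceeds forward at 1.4631.
Profit = 5,978,119.17 − 5,811,698.70 = USD 166,420.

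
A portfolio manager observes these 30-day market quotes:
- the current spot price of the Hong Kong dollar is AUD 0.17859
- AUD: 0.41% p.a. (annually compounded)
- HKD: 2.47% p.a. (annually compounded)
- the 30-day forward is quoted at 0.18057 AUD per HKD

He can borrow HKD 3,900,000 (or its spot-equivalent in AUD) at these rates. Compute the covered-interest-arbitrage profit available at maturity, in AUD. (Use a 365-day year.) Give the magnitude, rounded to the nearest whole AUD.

T = 30/365 years.
Invest the HKD and cover forward: 3,900,000 × 1.00200748 × 0.18057 = AUD 705,636.71.
Convert at spot and invest in AUD: 3,900,000 × 0.17859 × 1.00033635 = AUD 696,735.27.
The quoted forward overvalues HKD, so borrow AUD, buy HKD at spot, deposit the HKD at 2.47%, and sell the proceeds forward at 0.18057.
Profit = 705,636.71 − 696,735.27 = AUD 8,901.

AUD 8,901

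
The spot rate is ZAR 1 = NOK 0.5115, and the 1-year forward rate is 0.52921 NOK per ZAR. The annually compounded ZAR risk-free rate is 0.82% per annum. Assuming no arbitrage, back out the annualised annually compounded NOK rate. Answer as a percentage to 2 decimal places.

T = 1 year.
By CIP, F/S equals the NOK-to-ZAR growth ratio: 0.52921/0.5115 = 1.0346237.
ZAR growth factor: (1 + 0.0082)^1 = 1.008200.
So the NOK growth factor = 1.0431076.
r = 1.0431076^(1/1) − 1 = 0.043108 → 4.31%.

4.31%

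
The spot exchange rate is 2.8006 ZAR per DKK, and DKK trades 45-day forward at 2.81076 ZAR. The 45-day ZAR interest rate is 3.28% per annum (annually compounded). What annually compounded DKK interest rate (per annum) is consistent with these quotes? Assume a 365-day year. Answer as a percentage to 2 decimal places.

0.29%

T = 45/365 years.
F/S = 2.81076/2.8006 = 1.0036278 = (growth of ZAR) / (growth of DKK).
The ZAR side grows by (1 + 0.0328)^(45/365) = 1.0039869.
Hence g_DKK = 1.0003578.
r = 1.0003578^(365/45) − 1 = 0.002906 → 0.29%.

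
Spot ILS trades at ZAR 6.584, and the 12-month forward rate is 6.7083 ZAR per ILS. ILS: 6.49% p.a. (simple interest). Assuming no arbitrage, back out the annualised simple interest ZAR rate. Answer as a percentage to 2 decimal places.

T = 1 year.
F/S = 6.7083/6.584 = 1.0188791 = (growth of ZAR) / (growth of ILS).
The ILS side grows by 1 + 0.0649×1 = 1.064900.
So the ZAR growth factor = 1.0850044.
r = (1.0850044 − 1)/1 = 0.085004 → 8.50%.

8.50%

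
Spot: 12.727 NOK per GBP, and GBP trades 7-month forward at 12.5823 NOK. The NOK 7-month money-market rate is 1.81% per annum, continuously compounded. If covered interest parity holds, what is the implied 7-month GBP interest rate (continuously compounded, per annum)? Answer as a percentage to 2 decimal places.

3.77%

T = 7/12 years.
F/S = 12.5823/12.727 = 0.9886305 = (growth of NOK) / (growth of GBP).
NOK growth factor: e^(0.0181×7/12) = 1.0106143.
So the GBP growth factor = 1.0222366.
r = ln(1.0222366)/(7/12) = 0.037702 → 3.77%.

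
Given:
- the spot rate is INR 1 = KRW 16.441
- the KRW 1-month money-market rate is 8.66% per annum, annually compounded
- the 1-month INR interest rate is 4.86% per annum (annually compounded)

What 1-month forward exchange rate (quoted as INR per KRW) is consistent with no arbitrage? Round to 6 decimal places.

T = 1/12 years.
KRW growth factor: (1 + 0.0866)^(1/12) = 1.0069451.
INR growth factor: (1 + 0.0486)^(1/12) = 1.0039625.
CIP: F = S · (grow KRW)/(grow INR) = 16.441 × 1.0069451/1.0039625 = 16.48984 KRW per INR.
Quoted the other way: 1/16.48984 = 0.060643 INR per KRW.

0.060643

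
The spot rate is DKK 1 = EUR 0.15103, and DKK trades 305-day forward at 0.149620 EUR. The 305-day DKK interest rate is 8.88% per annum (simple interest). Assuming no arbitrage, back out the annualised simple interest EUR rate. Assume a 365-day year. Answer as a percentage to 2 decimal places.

7.68%

T = 305/365 years.
F/S = 0.14962/0.15103 = 0.9906641 = (growth of EUR) / (growth of DKK).
The DKK side grows by 1 + 0.0888×305/365 = 1.0742027.
So the EUR growth factor = 1.0641741.
r = (1.0641741 − 1)/(305/365) = 0.076799 → 7.68%.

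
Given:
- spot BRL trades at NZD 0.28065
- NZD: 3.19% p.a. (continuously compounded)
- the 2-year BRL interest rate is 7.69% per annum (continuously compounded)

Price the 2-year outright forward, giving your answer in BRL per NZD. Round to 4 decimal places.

T = 2 years.
Growth of 1 NZD over T: e^(0.0319×2) = 1.0658792.
Growth of 1 BRL over T: e^(0.0769×2) = 1.1662576.
CIP: F = S · (grow NZD)/(grow BRL) = 0.28065 × 1.0658792/1.1662576 = 0.2564948 NZD per BRL.
Quoted the other way: 1/0.2564948 = 3.8987 BRL per NZD.

3.8987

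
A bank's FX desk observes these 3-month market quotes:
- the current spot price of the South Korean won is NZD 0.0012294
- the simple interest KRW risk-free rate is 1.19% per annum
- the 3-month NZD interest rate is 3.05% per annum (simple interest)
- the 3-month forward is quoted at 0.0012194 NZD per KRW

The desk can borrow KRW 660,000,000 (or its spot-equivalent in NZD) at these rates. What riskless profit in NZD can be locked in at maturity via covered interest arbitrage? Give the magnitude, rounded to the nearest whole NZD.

T = 3/12 years.
Keep in KRW, deliver into the forward: 660,000,000·1.002975·0.0012194 = NZD 807,198.29.
Swap to NZD now, deposit: 660,000,000·0.0012294·1.007625 = NZD 817,590.96.
The quoted forward undervalues KRW, so borrow KRW, convert to NZD at spot, deposit the NZD at 3.05%, and buy KRW forward at 0.0012194 to cover the loan.
Profit = 817,590.96 − 807,198.29 = NZD 10,393.

NZD 10,393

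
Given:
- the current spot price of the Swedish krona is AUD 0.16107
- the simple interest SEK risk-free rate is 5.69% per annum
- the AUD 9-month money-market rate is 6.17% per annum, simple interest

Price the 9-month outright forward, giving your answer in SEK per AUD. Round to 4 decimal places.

T = 9/12 years.
Growth of 1 AUD over T: 1 + 0.0617×9/12 = 1.046275.
SEK accumulates by 1 + 0.0569×9/12 = 1.042675.
Forward (AUD per SEK) = 0.16107 × 1.046275 / 1.042675 = 0.1616261.
Quoted the other way: 1/0.1616261 = 6.1871 SEK per AUD.

6.1871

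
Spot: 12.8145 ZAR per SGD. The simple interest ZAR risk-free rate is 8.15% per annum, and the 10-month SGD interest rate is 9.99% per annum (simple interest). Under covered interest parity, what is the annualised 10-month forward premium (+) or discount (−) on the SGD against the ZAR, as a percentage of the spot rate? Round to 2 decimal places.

T = 10/12 years.
No-arbitrage forward: 12.8145 × 1.0679167 / 1.083250 = 12.6331120 ZAR/SGD.
Annualised premium = (F − S)/S × (1/T) = (12.6331120 − 12.8145)/12.8145 ÷ (10/12) = -1.70%.

-1.70%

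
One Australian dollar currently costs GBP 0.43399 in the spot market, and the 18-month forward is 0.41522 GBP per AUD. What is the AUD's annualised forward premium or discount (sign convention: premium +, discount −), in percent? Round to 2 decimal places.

T = 18/12 years.
AUD trades forward at -4.32498% vs spot over the period.
Annualise by dividing by T: -0.0432498 / (18/12) = -0.028833 → -2.88%.

-2.88%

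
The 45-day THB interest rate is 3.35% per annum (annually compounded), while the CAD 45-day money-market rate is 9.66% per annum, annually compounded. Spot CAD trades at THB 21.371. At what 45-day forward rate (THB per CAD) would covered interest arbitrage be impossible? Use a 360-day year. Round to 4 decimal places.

T = 45/360 years.
THB growth factor: (1 + 0.0335)^(45/360) = 1.00412738.
Growth of 1 CAD over T: (1 + 0.0966)^(45/360) = 1.0115935.
Forward (THB per CAD) = 21.371 × 1.00412738 / 1.0115935 = 21.213270.

21.2133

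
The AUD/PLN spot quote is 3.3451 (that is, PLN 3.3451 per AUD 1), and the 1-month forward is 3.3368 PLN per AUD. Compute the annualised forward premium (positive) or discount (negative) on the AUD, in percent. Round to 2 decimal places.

-2.98%

T = 1/12 years.
(F − S)/S = (3.3368 − 3.3451)/3.3451 = -0.0024812.
Per annum: -0.0024812 / (1/12) = -0.029774 = -2.98%.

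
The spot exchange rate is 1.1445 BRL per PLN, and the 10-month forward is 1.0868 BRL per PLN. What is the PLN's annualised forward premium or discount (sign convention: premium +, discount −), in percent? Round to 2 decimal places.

-6.05%

T = 10/12 years.
(F − S)/S = (1.0868 − 1.1445)/1.1445 = -0.0504150.
×(1/T) gives -6.05% p.a.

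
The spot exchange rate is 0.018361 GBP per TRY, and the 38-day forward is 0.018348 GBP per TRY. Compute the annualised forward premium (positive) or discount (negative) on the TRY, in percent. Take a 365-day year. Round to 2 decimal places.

T = 38/365 years.
(F − S)/S = (0.018348 − 0.018361)/0.018361 = -0.0007080.
Per annum: -0.0007080 / (38/365) = -0.006801 = -0.68%.

-0.68%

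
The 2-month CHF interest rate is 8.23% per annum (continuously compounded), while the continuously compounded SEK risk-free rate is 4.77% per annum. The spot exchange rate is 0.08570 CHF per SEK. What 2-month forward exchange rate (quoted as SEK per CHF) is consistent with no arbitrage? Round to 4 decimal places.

11.6015

T = 2/12 years.
CHF growth factor: e^(0.0823×2/12) = 1.01381117.
SEK growth factor: e^(0.0477×2/12) = 1.00798169.
So F = 0.0857 × 1.01381117 / 1.00798169 = 0.086195630 (CHF/SEK).
Invert for SEK per CHF: 1 / 0.086195630 = 11.6015.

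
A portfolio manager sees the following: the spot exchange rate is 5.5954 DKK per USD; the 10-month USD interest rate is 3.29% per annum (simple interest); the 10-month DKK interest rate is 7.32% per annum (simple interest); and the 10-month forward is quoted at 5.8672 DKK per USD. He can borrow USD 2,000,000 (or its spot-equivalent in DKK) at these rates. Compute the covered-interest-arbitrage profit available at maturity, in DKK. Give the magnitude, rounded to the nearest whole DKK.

DKK 182,679

T = 10/12 years.
Invest the USD and cover forward: 2,000,000 × 1.0274166667 × 5.8672 = DKK 12,056,118.13.
Convert at spot and invest in DKK: 2,000,000 × 5.5954 × 1.061000 = DKK 11,873,438.80.
The quoted forward overvalues USD, so borrow DKK, buy USD at spot, deposit the USD at 3.29%, and sell the proceeds forward at 5.8672.
Arbitrage profit = |12,056,118.13 − 11,873,438.80| = DKK 182,679.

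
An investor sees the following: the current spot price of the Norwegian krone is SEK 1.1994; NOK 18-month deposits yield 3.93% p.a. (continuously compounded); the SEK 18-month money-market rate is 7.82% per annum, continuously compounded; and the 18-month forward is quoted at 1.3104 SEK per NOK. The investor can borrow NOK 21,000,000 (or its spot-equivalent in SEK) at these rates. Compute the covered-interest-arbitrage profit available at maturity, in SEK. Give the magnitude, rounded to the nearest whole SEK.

T = 18/12 years.
Route A — deposit NOK, sell forward: 21,000,000 × 1.0607222033 × 1.3104 = SEK 29,189,377.88.
Route B — convert at spot, deposit SEK: 21,000,000 × 1.1994 × 1.1244567161 = SEK 28,322,141.09.
The quoted forward overvalues NOK, so borrow SEK, buy NOK at spot, deposit the NOK at 3.93%, and sell the proceeds forward at 1.3104.
The gap between the two covered legs is SEK 867,237.

SEK 867,237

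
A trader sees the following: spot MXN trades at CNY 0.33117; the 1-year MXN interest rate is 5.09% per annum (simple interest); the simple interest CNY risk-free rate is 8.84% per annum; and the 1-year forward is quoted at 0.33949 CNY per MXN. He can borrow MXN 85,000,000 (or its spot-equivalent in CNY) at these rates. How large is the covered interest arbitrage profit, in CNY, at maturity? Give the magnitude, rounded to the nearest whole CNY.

T = 1 year.
Invest the MXN and cover forward: 85,000,000 × 1.050900 × 0.33949 = CNY 30,325,453.49.
Convert at spot and invest in CNY: 85,000,000 × 0.33117 × 1.088400 = CNY 30,637,861.38.
The quoted forward undervalues MXN, so borrow MXN, convert to CNY at spot, deposit the CNY at 8.84%, and buy MXN forward at 0.33949 to cover the loan.
The gap between the two covered legs is CNY 312,408.

CNY 312,408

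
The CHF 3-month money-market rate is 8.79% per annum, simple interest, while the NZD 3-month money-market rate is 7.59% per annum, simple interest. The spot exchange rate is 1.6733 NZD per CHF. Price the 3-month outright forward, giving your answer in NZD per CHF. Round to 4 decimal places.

1.6684

T = 3/12 years.
NZD growth factor: 1 + 0.0759×3/12 = 1.018975.
CHF growth factor: 1 + 0.0879×3/12 = 1.021975.
CIP: F = S · (grow NZD)/(grow CHF) = 1.6733 × 1.018975/1.021975 = 1.668388 NZD per CHF.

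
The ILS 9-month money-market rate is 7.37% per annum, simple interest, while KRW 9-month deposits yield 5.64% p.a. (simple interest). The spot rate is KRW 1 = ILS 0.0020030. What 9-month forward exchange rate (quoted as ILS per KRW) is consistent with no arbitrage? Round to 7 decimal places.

0.0020279

T = 9/12 years.
ILS growth factor: 1 + 0.0737×9/12 = 1.055275.
KRW accumulates by 1 + 0.0564×9/12 = 1.042300.
Forward (ILS per KRW) = 0.002003 × 1.055275 / 1.042300 = 0.002027934.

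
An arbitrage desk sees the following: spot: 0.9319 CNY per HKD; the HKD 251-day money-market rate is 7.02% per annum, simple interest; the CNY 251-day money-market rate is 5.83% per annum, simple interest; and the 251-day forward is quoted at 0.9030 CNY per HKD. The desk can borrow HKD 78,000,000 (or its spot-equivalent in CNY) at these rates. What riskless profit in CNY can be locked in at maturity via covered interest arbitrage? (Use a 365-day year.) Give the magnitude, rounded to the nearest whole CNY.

T = 251/365 years.
Route A — deposit HKD, sell forward: 78,000,000 × 1.0482745205 × 0.9030 = CNY 73,834,167.58.
Route B — convert at spot, deposit CNY: 78,000,000 × 0.9319 × 1.0400912329 = CNY 75,602,359.56.
The quoted forward undervalues HKD, so borrow HKD, convert to CNY at spot, deposit the CNY at 5.83%, and buy HKD forward at 0.9030 to cover the loan.
Profit = 75,602,359.56 − 73,834,167.58 = CNY 1,768,192.

CNY 1,768,192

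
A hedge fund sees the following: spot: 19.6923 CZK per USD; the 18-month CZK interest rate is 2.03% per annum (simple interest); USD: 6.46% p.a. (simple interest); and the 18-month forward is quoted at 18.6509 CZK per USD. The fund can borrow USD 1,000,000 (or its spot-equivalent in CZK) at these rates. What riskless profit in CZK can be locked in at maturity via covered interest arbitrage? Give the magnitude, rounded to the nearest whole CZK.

CZK 166,242

T = 18/12 years.
Invest the USD and cover forward: 1,000,000 × 1.096900 × 18.6509 = CZK 20,458,172.21.
Convert at spot and invest in CZK: 1,000,000 × 19.6923 × 1.030450 = CZK 20,291,930.54.
The quoted forward overvalues USD, so borrow CZK, buy USD at spot, deposit the USD at 6.46%, and sell the proceeds forward at 18.6509.
Arbitrage profit = |20,458,172.21 − 20,291,930.54| = CZK 166,242.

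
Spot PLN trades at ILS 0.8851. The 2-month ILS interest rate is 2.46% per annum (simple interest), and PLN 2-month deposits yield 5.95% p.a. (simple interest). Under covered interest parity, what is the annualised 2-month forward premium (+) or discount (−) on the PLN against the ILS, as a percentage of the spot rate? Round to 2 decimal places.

T = 2/12 years.
CIP forward (ILS per PLN) = 0.8851 × 1.004100/1.0099167 = 0.8800022.
(F − S)/S ÷ T = (0.8800022 − 0.8851)/0.8851/(2/12) = -0.034557 → -3.46%.

-3.46%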